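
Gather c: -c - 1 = -c - 1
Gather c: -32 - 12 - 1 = -45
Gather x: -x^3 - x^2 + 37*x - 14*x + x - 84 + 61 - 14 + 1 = -x^3 - x^2 + 24*x - 36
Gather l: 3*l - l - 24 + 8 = 2*l - 16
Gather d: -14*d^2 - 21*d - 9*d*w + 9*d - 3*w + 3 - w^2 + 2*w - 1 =-14*d^2 + d*(-9*w - 12) - w^2 - w + 2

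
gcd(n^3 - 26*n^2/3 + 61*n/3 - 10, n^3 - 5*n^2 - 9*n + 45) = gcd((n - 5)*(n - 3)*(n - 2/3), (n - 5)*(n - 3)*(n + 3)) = n^2 - 8*n + 15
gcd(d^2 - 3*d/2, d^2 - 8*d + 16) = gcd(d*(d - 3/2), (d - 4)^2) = 1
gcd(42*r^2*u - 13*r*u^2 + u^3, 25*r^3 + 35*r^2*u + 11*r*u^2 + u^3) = 1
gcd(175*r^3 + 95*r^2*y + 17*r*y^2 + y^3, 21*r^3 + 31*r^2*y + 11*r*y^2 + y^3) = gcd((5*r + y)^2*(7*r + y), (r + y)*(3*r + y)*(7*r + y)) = 7*r + y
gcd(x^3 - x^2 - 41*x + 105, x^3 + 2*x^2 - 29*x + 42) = x^2 + 4*x - 21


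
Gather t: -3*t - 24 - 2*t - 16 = -5*t - 40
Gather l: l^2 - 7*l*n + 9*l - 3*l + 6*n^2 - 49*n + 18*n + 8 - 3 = l^2 + l*(6 - 7*n) + 6*n^2 - 31*n + 5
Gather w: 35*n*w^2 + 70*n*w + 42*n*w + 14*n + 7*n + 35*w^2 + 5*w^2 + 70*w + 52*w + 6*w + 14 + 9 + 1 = 21*n + w^2*(35*n + 40) + w*(112*n + 128) + 24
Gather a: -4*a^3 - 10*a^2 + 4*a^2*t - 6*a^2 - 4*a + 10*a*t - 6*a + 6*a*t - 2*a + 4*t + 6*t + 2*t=-4*a^3 + a^2*(4*t - 16) + a*(16*t - 12) + 12*t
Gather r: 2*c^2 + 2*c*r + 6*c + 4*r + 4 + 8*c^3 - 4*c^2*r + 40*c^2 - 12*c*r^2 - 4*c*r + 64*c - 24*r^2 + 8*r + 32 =8*c^3 + 42*c^2 + 70*c + r^2*(-12*c - 24) + r*(-4*c^2 - 2*c + 12) + 36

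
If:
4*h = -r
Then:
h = -r/4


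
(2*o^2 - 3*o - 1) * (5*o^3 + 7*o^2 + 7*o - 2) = 10*o^5 - o^4 - 12*o^3 - 32*o^2 - o + 2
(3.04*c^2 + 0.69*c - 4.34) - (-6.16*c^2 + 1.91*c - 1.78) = 9.2*c^2 - 1.22*c - 2.56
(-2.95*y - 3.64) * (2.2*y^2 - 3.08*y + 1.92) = -6.49*y^3 + 1.078*y^2 + 5.5472*y - 6.9888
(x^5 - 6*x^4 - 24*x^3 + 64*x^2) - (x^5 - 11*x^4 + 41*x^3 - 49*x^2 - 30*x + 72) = 5*x^4 - 65*x^3 + 113*x^2 + 30*x - 72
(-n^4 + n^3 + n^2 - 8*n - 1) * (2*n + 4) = -2*n^5 - 2*n^4 + 6*n^3 - 12*n^2 - 34*n - 4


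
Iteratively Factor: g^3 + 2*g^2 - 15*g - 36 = (g + 3)*(g^2 - g - 12) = (g - 4)*(g + 3)*(g + 3)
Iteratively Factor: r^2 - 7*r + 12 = (r - 4)*(r - 3)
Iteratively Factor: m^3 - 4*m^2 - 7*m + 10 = (m + 2)*(m^2 - 6*m + 5) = (m - 1)*(m + 2)*(m - 5)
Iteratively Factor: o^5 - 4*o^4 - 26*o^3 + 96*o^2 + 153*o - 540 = (o + 3)*(o^4 - 7*o^3 - 5*o^2 + 111*o - 180) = (o - 3)*(o + 3)*(o^3 - 4*o^2 - 17*o + 60) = (o - 3)*(o + 3)*(o + 4)*(o^2 - 8*o + 15) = (o - 3)^2*(o + 3)*(o + 4)*(o - 5)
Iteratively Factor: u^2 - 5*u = (u - 5)*(u)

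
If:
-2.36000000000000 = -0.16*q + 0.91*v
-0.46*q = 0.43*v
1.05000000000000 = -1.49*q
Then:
No Solution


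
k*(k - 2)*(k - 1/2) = k^3 - 5*k^2/2 + k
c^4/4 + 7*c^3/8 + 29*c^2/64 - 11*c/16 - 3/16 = (c/4 + 1/2)*(c - 3/4)*(c + 1/4)*(c + 2)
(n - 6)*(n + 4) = n^2 - 2*n - 24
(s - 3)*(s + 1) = s^2 - 2*s - 3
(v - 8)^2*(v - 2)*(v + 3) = v^4 - 15*v^3 + 42*v^2 + 160*v - 384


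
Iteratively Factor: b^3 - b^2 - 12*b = (b + 3)*(b^2 - 4*b) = b*(b + 3)*(b - 4)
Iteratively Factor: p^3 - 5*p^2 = (p)*(p^2 - 5*p) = p^2*(p - 5)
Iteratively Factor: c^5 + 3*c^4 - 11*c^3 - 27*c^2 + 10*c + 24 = (c + 4)*(c^4 - c^3 - 7*c^2 + c + 6) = (c + 1)*(c + 4)*(c^3 - 2*c^2 - 5*c + 6) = (c + 1)*(c + 2)*(c + 4)*(c^2 - 4*c + 3) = (c - 1)*(c + 1)*(c + 2)*(c + 4)*(c - 3)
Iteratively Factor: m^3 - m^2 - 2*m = (m + 1)*(m^2 - 2*m) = (m - 2)*(m + 1)*(m)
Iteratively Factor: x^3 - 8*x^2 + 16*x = (x - 4)*(x^2 - 4*x) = (x - 4)^2*(x)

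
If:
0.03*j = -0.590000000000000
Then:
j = -19.67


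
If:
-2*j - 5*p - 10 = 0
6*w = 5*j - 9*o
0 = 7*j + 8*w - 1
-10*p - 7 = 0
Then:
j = -13/4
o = -545/144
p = -7/10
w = 95/32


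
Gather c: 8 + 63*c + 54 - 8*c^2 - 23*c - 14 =-8*c^2 + 40*c + 48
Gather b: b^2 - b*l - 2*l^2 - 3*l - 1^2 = b^2 - b*l - 2*l^2 - 3*l - 1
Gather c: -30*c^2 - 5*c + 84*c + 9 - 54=-30*c^2 + 79*c - 45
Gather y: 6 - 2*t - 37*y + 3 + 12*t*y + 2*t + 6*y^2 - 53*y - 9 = 6*y^2 + y*(12*t - 90)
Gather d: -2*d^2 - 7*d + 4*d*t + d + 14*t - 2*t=-2*d^2 + d*(4*t - 6) + 12*t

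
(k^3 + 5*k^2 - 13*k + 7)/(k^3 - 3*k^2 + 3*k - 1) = (k + 7)/(k - 1)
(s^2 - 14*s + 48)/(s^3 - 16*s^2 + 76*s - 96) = 1/(s - 2)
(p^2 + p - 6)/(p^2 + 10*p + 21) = (p - 2)/(p + 7)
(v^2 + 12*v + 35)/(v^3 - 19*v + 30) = (v + 7)/(v^2 - 5*v + 6)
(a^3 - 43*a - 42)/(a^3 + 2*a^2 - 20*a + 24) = (a^2 - 6*a - 7)/(a^2 - 4*a + 4)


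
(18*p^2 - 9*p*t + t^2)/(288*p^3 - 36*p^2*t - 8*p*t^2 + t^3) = (3*p - t)/(48*p^2 + 2*p*t - t^2)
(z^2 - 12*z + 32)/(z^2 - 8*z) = (z - 4)/z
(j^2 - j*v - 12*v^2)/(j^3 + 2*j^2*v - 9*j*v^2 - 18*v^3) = (-j + 4*v)/(-j^2 + j*v + 6*v^2)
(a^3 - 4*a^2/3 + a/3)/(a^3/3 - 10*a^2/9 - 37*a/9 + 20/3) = 3*a*(3*a^2 - 4*a + 1)/(3*a^3 - 10*a^2 - 37*a + 60)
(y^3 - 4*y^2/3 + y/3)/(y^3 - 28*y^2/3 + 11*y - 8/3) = y/(y - 8)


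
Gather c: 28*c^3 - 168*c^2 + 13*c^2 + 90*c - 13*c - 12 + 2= 28*c^3 - 155*c^2 + 77*c - 10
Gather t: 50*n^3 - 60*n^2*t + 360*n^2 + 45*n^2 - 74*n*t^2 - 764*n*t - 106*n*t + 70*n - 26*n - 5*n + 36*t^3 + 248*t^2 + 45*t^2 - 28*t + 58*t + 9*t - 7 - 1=50*n^3 + 405*n^2 + 39*n + 36*t^3 + t^2*(293 - 74*n) + t*(-60*n^2 - 870*n + 39) - 8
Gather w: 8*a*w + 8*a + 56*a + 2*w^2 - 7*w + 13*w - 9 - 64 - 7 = 64*a + 2*w^2 + w*(8*a + 6) - 80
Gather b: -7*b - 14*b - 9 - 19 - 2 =-21*b - 30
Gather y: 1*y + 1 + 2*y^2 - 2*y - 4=2*y^2 - y - 3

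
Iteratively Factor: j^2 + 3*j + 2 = (j + 1)*(j + 2)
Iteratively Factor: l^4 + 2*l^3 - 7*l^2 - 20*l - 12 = (l + 2)*(l^3 - 7*l - 6) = (l - 3)*(l + 2)*(l^2 + 3*l + 2) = (l - 3)*(l + 2)^2*(l + 1)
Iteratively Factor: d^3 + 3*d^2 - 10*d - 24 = (d + 2)*(d^2 + d - 12) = (d - 3)*(d + 2)*(d + 4)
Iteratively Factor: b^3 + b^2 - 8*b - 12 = (b - 3)*(b^2 + 4*b + 4) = (b - 3)*(b + 2)*(b + 2)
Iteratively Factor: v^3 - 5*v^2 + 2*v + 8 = (v - 2)*(v^2 - 3*v - 4) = (v - 4)*(v - 2)*(v + 1)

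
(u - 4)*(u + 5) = u^2 + u - 20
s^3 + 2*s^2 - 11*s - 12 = (s - 3)*(s + 1)*(s + 4)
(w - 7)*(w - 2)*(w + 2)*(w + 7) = w^4 - 53*w^2 + 196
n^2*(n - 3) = n^3 - 3*n^2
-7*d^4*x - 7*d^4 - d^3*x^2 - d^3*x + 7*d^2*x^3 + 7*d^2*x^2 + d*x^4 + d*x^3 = (-d + x)*(d + x)*(7*d + x)*(d*x + d)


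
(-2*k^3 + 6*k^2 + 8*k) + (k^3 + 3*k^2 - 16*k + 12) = -k^3 + 9*k^2 - 8*k + 12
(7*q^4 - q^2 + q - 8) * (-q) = -7*q^5 + q^3 - q^2 + 8*q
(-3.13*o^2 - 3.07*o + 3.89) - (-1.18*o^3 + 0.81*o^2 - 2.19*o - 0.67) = 1.18*o^3 - 3.94*o^2 - 0.88*o + 4.56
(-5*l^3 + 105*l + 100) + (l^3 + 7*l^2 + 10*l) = -4*l^3 + 7*l^2 + 115*l + 100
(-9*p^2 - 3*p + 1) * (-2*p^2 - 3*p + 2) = 18*p^4 + 33*p^3 - 11*p^2 - 9*p + 2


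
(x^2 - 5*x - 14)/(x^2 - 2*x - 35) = (x + 2)/(x + 5)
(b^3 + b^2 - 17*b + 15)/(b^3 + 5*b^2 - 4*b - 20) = (b^2 - 4*b + 3)/(b^2 - 4)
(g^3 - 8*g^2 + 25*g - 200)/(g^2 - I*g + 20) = (g^2 + g*(-8 + 5*I) - 40*I)/(g + 4*I)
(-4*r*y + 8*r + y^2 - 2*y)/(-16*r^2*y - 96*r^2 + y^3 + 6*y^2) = (y - 2)/(4*r*y + 24*r + y^2 + 6*y)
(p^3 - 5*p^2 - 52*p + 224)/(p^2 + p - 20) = (p^2 - p - 56)/(p + 5)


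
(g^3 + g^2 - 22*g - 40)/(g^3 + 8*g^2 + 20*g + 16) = (g - 5)/(g + 2)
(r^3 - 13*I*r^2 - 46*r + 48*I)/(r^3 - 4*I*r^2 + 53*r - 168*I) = (r - 2*I)/(r + 7*I)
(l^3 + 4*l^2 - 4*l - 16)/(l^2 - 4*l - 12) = (l^2 + 2*l - 8)/(l - 6)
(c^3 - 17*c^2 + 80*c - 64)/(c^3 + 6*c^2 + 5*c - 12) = (c^2 - 16*c + 64)/(c^2 + 7*c + 12)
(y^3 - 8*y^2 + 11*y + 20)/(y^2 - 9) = (y^3 - 8*y^2 + 11*y + 20)/(y^2 - 9)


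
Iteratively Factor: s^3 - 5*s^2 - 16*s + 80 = (s - 4)*(s^2 - s - 20) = (s - 5)*(s - 4)*(s + 4)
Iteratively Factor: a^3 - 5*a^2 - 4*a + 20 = (a - 5)*(a^2 - 4) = (a - 5)*(a + 2)*(a - 2)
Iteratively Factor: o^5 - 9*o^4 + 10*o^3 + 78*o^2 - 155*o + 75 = (o - 5)*(o^4 - 4*o^3 - 10*o^2 + 28*o - 15) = (o - 5)*(o - 1)*(o^3 - 3*o^2 - 13*o + 15) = (o - 5)*(o - 1)^2*(o^2 - 2*o - 15) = (o - 5)*(o - 1)^2*(o + 3)*(o - 5)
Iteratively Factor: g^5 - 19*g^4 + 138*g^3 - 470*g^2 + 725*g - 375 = (g - 5)*(g^4 - 14*g^3 + 68*g^2 - 130*g + 75) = (g - 5)^2*(g^3 - 9*g^2 + 23*g - 15) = (g - 5)^2*(g - 3)*(g^2 - 6*g + 5) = (g - 5)^3*(g - 3)*(g - 1)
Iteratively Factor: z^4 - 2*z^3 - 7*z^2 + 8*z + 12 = (z - 2)*(z^3 - 7*z - 6) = (z - 3)*(z - 2)*(z^2 + 3*z + 2) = (z - 3)*(z - 2)*(z + 1)*(z + 2)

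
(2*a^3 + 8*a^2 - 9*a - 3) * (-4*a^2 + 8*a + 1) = -8*a^5 - 16*a^4 + 102*a^3 - 52*a^2 - 33*a - 3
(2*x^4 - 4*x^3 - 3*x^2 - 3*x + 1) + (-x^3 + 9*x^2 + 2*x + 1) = 2*x^4 - 5*x^3 + 6*x^2 - x + 2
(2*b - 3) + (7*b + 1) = 9*b - 2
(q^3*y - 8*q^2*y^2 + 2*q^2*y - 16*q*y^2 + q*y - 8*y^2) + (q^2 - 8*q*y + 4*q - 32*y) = q^3*y - 8*q^2*y^2 + 2*q^2*y + q^2 - 16*q*y^2 - 7*q*y + 4*q - 8*y^2 - 32*y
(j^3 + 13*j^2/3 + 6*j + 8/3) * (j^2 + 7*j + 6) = j^5 + 34*j^4/3 + 127*j^3/3 + 212*j^2/3 + 164*j/3 + 16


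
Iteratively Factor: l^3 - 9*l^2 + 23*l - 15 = (l - 1)*(l^2 - 8*l + 15) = (l - 5)*(l - 1)*(l - 3)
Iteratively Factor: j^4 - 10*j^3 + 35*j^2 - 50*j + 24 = (j - 4)*(j^3 - 6*j^2 + 11*j - 6) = (j - 4)*(j - 3)*(j^2 - 3*j + 2) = (j - 4)*(j - 3)*(j - 1)*(j - 2)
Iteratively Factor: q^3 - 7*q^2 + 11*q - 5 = (q - 5)*(q^2 - 2*q + 1) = (q - 5)*(q - 1)*(q - 1)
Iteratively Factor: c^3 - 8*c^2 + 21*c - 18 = (c - 3)*(c^2 - 5*c + 6) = (c - 3)*(c - 2)*(c - 3)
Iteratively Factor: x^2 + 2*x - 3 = (x + 3)*(x - 1)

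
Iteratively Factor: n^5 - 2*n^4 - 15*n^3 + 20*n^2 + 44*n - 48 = (n - 4)*(n^4 + 2*n^3 - 7*n^2 - 8*n + 12) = (n - 4)*(n + 2)*(n^3 - 7*n + 6) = (n - 4)*(n - 2)*(n + 2)*(n^2 + 2*n - 3) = (n - 4)*(n - 2)*(n - 1)*(n + 2)*(n + 3)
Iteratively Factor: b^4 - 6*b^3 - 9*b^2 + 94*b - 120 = (b - 2)*(b^3 - 4*b^2 - 17*b + 60) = (b - 3)*(b - 2)*(b^2 - b - 20) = (b - 5)*(b - 3)*(b - 2)*(b + 4)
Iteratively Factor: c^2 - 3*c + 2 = (c - 2)*(c - 1)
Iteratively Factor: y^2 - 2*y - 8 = (y + 2)*(y - 4)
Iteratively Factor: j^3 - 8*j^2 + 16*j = (j)*(j^2 - 8*j + 16) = j*(j - 4)*(j - 4)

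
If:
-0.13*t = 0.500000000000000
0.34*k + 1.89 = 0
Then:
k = -5.56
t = -3.85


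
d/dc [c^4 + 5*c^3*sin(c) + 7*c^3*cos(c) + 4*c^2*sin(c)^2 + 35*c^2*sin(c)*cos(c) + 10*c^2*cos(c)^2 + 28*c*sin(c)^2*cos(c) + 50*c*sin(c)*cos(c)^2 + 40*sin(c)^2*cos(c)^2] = -7*c^3*sin(c) + 5*c^3*cos(c) + 4*c^3 + 15*c^2*sin(c) - 6*c^2*sin(2*c) + 21*c^2*cos(c) + 35*c^2*cos(2*c) - 7*c*sin(c) + 35*c*sin(2*c) + 21*c*sin(3*c) + 25*c*cos(c)/2 + 6*c*cos(2*c) + 75*c*cos(3*c)/2 + 14*c + 25*sin(c)/2 + 25*sin(3*c)/2 + 20*sin(4*c) + 7*cos(c) - 7*cos(3*c)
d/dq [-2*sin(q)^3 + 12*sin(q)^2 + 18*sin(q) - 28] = 6*(4*sin(q) + cos(q)^2 + 2)*cos(q)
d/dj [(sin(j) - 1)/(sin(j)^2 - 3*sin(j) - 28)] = (2*sin(j) + cos(j)^2 - 32)*cos(j)/((sin(j) - 7)^2*(sin(j) + 4)^2)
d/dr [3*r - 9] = 3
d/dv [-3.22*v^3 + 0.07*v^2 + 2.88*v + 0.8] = -9.66*v^2 + 0.14*v + 2.88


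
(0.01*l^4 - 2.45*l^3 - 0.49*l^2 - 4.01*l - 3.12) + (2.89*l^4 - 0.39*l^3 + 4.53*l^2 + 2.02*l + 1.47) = 2.9*l^4 - 2.84*l^3 + 4.04*l^2 - 1.99*l - 1.65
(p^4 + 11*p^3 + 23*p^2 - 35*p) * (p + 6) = p^5 + 17*p^4 + 89*p^3 + 103*p^2 - 210*p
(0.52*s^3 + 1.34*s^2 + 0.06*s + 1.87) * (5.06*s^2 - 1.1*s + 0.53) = 2.6312*s^5 + 6.2084*s^4 - 0.8948*s^3 + 10.1064*s^2 - 2.0252*s + 0.9911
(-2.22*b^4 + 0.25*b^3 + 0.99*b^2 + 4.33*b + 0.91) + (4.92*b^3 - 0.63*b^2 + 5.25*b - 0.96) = -2.22*b^4 + 5.17*b^3 + 0.36*b^2 + 9.58*b - 0.0499999999999999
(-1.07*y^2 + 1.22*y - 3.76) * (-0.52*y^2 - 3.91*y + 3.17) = 0.5564*y^4 + 3.5493*y^3 - 6.2069*y^2 + 18.569*y - 11.9192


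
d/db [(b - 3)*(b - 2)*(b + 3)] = 3*b^2 - 4*b - 9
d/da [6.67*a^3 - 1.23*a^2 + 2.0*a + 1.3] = 20.01*a^2 - 2.46*a + 2.0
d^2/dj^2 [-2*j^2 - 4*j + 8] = -4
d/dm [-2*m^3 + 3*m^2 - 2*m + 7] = -6*m^2 + 6*m - 2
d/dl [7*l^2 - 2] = 14*l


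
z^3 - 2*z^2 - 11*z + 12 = (z - 4)*(z - 1)*(z + 3)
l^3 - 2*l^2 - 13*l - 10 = (l - 5)*(l + 1)*(l + 2)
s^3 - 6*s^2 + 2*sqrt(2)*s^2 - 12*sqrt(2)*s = s*(s - 6)*(s + 2*sqrt(2))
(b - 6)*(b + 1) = b^2 - 5*b - 6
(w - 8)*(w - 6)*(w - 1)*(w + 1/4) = w^4 - 59*w^3/4 + 233*w^2/4 - 65*w/2 - 12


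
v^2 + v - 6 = (v - 2)*(v + 3)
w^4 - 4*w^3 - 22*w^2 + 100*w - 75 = (w - 5)*(w - 3)*(w - 1)*(w + 5)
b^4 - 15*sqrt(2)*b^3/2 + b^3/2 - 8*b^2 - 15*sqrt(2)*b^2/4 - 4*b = b*(b + 1/2)*(b - 8*sqrt(2))*(b + sqrt(2)/2)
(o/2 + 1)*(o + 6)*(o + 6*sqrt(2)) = o^3/2 + 4*o^2 + 3*sqrt(2)*o^2 + 6*o + 24*sqrt(2)*o + 36*sqrt(2)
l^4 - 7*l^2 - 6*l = l*(l - 3)*(l + 1)*(l + 2)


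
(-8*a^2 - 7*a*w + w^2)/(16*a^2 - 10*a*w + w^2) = (a + w)/(-2*a + w)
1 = 1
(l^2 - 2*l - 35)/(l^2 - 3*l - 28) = (l + 5)/(l + 4)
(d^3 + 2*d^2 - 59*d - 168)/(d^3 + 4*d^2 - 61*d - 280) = (d + 3)/(d + 5)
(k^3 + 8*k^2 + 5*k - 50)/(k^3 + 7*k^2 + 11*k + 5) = (k^2 + 3*k - 10)/(k^2 + 2*k + 1)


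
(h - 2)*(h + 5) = h^2 + 3*h - 10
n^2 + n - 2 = (n - 1)*(n + 2)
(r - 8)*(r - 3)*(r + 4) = r^3 - 7*r^2 - 20*r + 96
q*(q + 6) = q^2 + 6*q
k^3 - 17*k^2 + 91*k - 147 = (k - 7)^2*(k - 3)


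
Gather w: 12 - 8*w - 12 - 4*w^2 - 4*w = -4*w^2 - 12*w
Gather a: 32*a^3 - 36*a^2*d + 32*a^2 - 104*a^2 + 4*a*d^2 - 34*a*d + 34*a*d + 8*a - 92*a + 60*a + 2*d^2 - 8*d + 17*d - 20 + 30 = 32*a^3 + a^2*(-36*d - 72) + a*(4*d^2 - 24) + 2*d^2 + 9*d + 10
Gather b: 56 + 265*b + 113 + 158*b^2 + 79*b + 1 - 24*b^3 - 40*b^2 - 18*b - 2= -24*b^3 + 118*b^2 + 326*b + 168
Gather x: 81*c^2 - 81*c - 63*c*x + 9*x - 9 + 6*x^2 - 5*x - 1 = 81*c^2 - 81*c + 6*x^2 + x*(4 - 63*c) - 10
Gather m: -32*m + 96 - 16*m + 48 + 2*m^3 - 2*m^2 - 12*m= 2*m^3 - 2*m^2 - 60*m + 144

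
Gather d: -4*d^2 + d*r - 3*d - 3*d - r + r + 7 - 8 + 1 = -4*d^2 + d*(r - 6)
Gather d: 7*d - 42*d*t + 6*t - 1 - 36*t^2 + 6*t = d*(7 - 42*t) - 36*t^2 + 12*t - 1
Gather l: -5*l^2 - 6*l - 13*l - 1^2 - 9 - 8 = -5*l^2 - 19*l - 18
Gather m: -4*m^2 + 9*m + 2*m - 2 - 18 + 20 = -4*m^2 + 11*m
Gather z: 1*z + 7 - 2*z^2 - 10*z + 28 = -2*z^2 - 9*z + 35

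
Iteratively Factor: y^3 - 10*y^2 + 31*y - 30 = (y - 2)*(y^2 - 8*y + 15) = (y - 3)*(y - 2)*(y - 5)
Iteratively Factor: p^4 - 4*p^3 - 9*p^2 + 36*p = (p - 3)*(p^3 - p^2 - 12*p) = (p - 3)*(p + 3)*(p^2 - 4*p) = p*(p - 3)*(p + 3)*(p - 4)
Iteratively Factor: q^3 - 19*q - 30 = (q + 2)*(q^2 - 2*q - 15) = (q - 5)*(q + 2)*(q + 3)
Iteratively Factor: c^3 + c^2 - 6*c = (c + 3)*(c^2 - 2*c) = c*(c + 3)*(c - 2)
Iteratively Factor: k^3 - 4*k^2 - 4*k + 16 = (k - 4)*(k^2 - 4) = (k - 4)*(k - 2)*(k + 2)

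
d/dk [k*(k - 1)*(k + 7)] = 3*k^2 + 12*k - 7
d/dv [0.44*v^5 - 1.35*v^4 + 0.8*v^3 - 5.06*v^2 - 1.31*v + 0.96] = 2.2*v^4 - 5.4*v^3 + 2.4*v^2 - 10.12*v - 1.31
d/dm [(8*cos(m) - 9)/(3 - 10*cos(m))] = 66*sin(m)/(10*cos(m) - 3)^2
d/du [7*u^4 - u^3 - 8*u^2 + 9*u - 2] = 28*u^3 - 3*u^2 - 16*u + 9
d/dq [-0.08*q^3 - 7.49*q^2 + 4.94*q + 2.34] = -0.24*q^2 - 14.98*q + 4.94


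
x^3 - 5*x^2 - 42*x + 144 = (x - 8)*(x - 3)*(x + 6)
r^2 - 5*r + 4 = (r - 4)*(r - 1)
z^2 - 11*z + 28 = (z - 7)*(z - 4)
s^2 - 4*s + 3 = (s - 3)*(s - 1)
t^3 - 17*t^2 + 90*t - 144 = (t - 8)*(t - 6)*(t - 3)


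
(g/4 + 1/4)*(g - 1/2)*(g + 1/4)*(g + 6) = g^4/4 + 27*g^3/16 + 33*g^2/32 - 19*g/32 - 3/16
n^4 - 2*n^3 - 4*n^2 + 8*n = n*(n - 2)^2*(n + 2)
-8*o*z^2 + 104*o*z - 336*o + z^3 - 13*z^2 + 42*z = (-8*o + z)*(z - 7)*(z - 6)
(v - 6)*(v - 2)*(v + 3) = v^3 - 5*v^2 - 12*v + 36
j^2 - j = j*(j - 1)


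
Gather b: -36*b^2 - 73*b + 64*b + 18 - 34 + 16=-36*b^2 - 9*b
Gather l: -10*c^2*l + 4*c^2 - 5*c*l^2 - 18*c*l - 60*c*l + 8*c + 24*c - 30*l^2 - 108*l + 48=4*c^2 + 32*c + l^2*(-5*c - 30) + l*(-10*c^2 - 78*c - 108) + 48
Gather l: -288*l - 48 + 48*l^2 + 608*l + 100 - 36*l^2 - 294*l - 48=12*l^2 + 26*l + 4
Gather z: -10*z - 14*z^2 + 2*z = -14*z^2 - 8*z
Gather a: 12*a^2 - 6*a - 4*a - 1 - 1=12*a^2 - 10*a - 2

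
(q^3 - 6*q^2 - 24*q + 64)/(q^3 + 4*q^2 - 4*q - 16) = (q - 8)/(q + 2)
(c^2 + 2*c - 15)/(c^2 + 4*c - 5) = (c - 3)/(c - 1)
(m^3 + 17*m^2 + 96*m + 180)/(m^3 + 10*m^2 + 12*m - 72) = (m + 5)/(m - 2)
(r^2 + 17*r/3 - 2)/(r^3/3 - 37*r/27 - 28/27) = 9*(-3*r^2 - 17*r + 6)/(-9*r^3 + 37*r + 28)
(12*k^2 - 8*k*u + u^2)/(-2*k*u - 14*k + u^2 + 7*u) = (-6*k + u)/(u + 7)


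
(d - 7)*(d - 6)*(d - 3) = d^3 - 16*d^2 + 81*d - 126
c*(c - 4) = c^2 - 4*c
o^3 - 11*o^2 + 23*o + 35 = (o - 7)*(o - 5)*(o + 1)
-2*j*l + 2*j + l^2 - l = (-2*j + l)*(l - 1)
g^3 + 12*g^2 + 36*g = g*(g + 6)^2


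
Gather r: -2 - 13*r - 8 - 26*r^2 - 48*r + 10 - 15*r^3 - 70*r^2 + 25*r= -15*r^3 - 96*r^2 - 36*r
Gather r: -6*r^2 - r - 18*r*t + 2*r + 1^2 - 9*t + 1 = -6*r^2 + r*(1 - 18*t) - 9*t + 2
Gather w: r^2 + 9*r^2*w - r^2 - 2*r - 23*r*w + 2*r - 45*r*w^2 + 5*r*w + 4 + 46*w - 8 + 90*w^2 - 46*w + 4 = w^2*(90 - 45*r) + w*(9*r^2 - 18*r)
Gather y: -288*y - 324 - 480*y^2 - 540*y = -480*y^2 - 828*y - 324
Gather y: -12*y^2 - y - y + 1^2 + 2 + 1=-12*y^2 - 2*y + 4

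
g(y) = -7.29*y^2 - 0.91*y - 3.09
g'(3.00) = -44.65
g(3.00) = -71.43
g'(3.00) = -44.65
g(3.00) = -71.43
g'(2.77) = -41.30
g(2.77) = -61.55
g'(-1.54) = 21.54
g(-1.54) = -18.98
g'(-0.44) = 5.51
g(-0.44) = -4.10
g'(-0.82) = 11.05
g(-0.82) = -7.25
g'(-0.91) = 12.36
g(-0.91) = -8.30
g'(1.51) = -22.93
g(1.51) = -21.09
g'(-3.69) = 52.89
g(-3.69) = -98.99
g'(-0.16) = 1.42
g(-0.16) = -3.13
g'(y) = -14.58*y - 0.91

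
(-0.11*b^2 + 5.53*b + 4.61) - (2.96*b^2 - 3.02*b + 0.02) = -3.07*b^2 + 8.55*b + 4.59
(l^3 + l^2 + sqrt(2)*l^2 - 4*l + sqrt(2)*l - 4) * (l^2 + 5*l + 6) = l^5 + sqrt(2)*l^4 + 6*l^4 + 7*l^3 + 6*sqrt(2)*l^3 - 18*l^2 + 11*sqrt(2)*l^2 - 44*l + 6*sqrt(2)*l - 24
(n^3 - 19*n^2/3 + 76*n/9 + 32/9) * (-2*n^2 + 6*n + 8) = -2*n^5 + 56*n^4/3 - 422*n^3/9 - 64*n^2/9 + 800*n/9 + 256/9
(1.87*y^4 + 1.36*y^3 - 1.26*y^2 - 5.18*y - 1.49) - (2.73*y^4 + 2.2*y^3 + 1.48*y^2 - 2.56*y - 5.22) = -0.86*y^4 - 0.84*y^3 - 2.74*y^2 - 2.62*y + 3.73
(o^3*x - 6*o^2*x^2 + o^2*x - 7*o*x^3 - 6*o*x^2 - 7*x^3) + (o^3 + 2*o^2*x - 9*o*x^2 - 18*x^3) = o^3*x + o^3 - 6*o^2*x^2 + 3*o^2*x - 7*o*x^3 - 15*o*x^2 - 25*x^3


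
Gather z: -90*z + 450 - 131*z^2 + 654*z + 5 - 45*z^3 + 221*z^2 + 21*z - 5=-45*z^3 + 90*z^2 + 585*z + 450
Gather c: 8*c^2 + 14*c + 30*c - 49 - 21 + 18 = 8*c^2 + 44*c - 52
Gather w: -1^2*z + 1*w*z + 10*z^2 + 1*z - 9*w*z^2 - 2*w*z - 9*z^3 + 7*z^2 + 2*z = w*(-9*z^2 - z) - 9*z^3 + 17*z^2 + 2*z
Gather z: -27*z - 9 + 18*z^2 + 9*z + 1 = 18*z^2 - 18*z - 8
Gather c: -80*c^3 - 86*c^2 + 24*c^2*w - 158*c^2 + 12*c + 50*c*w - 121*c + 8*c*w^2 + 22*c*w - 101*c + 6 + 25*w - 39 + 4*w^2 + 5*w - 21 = -80*c^3 + c^2*(24*w - 244) + c*(8*w^2 + 72*w - 210) + 4*w^2 + 30*w - 54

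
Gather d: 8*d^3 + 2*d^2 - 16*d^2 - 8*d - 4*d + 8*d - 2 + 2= 8*d^3 - 14*d^2 - 4*d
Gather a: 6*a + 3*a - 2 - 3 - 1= 9*a - 6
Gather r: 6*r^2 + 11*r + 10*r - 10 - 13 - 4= 6*r^2 + 21*r - 27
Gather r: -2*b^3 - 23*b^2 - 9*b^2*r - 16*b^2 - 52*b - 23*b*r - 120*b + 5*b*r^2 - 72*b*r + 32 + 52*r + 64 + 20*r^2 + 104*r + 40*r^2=-2*b^3 - 39*b^2 - 172*b + r^2*(5*b + 60) + r*(-9*b^2 - 95*b + 156) + 96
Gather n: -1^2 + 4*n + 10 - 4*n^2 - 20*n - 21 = -4*n^2 - 16*n - 12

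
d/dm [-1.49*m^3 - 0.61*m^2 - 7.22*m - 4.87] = -4.47*m^2 - 1.22*m - 7.22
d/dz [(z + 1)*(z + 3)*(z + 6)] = 3*z^2 + 20*z + 27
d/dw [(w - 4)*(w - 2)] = 2*w - 6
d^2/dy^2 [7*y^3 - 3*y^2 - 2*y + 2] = 42*y - 6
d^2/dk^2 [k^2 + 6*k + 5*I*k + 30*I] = 2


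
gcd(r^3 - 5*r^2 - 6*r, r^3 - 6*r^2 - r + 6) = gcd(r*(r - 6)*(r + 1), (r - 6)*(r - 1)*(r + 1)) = r^2 - 5*r - 6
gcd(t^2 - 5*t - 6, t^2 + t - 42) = t - 6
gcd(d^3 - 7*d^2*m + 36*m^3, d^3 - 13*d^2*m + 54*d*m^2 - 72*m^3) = d^2 - 9*d*m + 18*m^2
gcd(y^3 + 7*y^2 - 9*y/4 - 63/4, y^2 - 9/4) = y^2 - 9/4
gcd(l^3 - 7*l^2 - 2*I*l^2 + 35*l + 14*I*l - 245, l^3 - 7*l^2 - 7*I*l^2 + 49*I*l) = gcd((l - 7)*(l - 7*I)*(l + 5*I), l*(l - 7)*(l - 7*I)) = l^2 + l*(-7 - 7*I) + 49*I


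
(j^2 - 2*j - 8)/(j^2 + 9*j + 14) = (j - 4)/(j + 7)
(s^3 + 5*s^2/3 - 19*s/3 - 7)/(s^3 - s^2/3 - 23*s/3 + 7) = (s + 1)/(s - 1)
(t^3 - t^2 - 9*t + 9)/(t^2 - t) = t - 9/t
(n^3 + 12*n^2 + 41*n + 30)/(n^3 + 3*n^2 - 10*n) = (n^2 + 7*n + 6)/(n*(n - 2))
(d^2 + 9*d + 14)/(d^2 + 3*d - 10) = (d^2 + 9*d + 14)/(d^2 + 3*d - 10)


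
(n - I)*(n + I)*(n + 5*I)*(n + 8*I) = n^4 + 13*I*n^3 - 39*n^2 + 13*I*n - 40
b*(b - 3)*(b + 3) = b^3 - 9*b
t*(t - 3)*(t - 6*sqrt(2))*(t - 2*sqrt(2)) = t^4 - 8*sqrt(2)*t^3 - 3*t^3 + 24*t^2 + 24*sqrt(2)*t^2 - 72*t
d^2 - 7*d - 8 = (d - 8)*(d + 1)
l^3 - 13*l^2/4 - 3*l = l*(l - 4)*(l + 3/4)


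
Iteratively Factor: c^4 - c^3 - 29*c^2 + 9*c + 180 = (c + 4)*(c^3 - 5*c^2 - 9*c + 45) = (c - 5)*(c + 4)*(c^2 - 9) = (c - 5)*(c + 3)*(c + 4)*(c - 3)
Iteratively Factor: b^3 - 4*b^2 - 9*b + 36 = (b - 3)*(b^2 - b - 12) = (b - 3)*(b + 3)*(b - 4)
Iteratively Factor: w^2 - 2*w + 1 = (w - 1)*(w - 1)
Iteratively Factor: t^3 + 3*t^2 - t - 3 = (t - 1)*(t^2 + 4*t + 3) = (t - 1)*(t + 3)*(t + 1)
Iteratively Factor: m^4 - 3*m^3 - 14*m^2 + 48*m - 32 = (m - 4)*(m^3 + m^2 - 10*m + 8) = (m - 4)*(m - 1)*(m^2 + 2*m - 8) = (m - 4)*(m - 1)*(m + 4)*(m - 2)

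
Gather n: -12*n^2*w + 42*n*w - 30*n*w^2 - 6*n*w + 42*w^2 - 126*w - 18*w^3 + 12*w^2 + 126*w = -12*n^2*w + n*(-30*w^2 + 36*w) - 18*w^3 + 54*w^2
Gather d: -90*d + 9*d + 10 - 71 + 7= -81*d - 54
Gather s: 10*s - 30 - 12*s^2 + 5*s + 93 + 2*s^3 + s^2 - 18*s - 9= 2*s^3 - 11*s^2 - 3*s + 54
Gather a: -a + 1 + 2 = 3 - a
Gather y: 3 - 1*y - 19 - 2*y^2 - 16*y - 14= -2*y^2 - 17*y - 30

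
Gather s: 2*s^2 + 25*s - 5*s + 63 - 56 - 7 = 2*s^2 + 20*s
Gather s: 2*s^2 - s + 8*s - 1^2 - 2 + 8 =2*s^2 + 7*s + 5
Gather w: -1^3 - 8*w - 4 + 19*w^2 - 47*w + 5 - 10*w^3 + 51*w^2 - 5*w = -10*w^3 + 70*w^2 - 60*w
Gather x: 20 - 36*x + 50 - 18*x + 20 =90 - 54*x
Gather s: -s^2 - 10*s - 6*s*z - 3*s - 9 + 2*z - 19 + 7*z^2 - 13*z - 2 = -s^2 + s*(-6*z - 13) + 7*z^2 - 11*z - 30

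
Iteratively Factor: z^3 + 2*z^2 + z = (z)*(z^2 + 2*z + 1) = z*(z + 1)*(z + 1)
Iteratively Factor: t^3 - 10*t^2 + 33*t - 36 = (t - 4)*(t^2 - 6*t + 9) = (t - 4)*(t - 3)*(t - 3)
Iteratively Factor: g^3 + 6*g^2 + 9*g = (g + 3)*(g^2 + 3*g) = g*(g + 3)*(g + 3)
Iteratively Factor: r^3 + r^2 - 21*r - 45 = (r + 3)*(r^2 - 2*r - 15) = (r + 3)^2*(r - 5)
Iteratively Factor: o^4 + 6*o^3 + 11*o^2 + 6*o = (o)*(o^3 + 6*o^2 + 11*o + 6) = o*(o + 2)*(o^2 + 4*o + 3) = o*(o + 1)*(o + 2)*(o + 3)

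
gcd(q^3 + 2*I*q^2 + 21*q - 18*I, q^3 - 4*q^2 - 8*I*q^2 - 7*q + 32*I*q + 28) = q - I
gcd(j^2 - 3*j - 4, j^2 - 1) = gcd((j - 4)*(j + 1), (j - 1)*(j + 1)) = j + 1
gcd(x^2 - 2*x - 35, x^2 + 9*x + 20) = x + 5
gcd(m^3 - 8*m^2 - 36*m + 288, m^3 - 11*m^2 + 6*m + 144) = m^2 - 14*m + 48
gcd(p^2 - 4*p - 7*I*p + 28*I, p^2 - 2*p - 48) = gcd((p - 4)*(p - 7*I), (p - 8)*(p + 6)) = 1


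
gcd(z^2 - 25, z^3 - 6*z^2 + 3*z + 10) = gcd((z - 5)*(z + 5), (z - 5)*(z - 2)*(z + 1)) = z - 5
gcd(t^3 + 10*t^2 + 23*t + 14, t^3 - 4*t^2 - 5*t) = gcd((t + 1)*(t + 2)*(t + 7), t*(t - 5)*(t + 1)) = t + 1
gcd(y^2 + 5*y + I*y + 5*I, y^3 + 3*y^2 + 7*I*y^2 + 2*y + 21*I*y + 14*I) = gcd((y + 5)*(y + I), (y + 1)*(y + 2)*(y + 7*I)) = 1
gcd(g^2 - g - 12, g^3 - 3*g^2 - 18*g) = g + 3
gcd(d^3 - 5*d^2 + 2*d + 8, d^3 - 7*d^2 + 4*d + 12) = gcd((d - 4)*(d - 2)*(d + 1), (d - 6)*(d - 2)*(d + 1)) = d^2 - d - 2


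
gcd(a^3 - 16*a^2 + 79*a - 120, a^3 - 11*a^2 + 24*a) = a^2 - 11*a + 24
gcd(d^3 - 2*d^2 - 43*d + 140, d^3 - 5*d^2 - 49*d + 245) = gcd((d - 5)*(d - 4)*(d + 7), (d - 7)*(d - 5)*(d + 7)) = d^2 + 2*d - 35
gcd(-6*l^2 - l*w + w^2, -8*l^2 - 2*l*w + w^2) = 2*l + w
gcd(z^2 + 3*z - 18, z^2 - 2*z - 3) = z - 3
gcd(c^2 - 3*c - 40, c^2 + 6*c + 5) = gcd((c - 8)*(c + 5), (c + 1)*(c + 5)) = c + 5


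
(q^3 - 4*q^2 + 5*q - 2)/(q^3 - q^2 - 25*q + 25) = (q^2 - 3*q + 2)/(q^2 - 25)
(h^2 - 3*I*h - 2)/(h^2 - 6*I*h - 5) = (h - 2*I)/(h - 5*I)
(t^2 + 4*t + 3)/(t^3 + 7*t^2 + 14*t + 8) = (t + 3)/(t^2 + 6*t + 8)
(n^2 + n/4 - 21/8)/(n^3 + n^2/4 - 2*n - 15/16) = 2*(4*n + 7)/(8*n^2 + 14*n + 5)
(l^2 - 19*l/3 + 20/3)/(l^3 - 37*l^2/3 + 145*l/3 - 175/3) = (3*l - 4)/(3*l^2 - 22*l + 35)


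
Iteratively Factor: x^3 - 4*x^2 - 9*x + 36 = (x + 3)*(x^2 - 7*x + 12) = (x - 3)*(x + 3)*(x - 4)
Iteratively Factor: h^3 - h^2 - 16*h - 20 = (h + 2)*(h^2 - 3*h - 10) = (h - 5)*(h + 2)*(h + 2)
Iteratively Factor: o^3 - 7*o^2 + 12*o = (o - 3)*(o^2 - 4*o) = o*(o - 3)*(o - 4)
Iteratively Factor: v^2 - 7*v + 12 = (v - 4)*(v - 3)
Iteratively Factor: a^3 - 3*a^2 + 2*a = (a - 1)*(a^2 - 2*a) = a*(a - 1)*(a - 2)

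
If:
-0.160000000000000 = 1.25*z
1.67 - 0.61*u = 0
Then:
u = 2.74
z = -0.13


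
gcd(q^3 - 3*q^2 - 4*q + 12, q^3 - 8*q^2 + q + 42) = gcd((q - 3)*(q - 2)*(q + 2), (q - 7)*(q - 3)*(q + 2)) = q^2 - q - 6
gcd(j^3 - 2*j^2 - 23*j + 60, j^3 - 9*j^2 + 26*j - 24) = j^2 - 7*j + 12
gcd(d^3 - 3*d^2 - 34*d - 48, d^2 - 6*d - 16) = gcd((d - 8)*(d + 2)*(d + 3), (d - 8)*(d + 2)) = d^2 - 6*d - 16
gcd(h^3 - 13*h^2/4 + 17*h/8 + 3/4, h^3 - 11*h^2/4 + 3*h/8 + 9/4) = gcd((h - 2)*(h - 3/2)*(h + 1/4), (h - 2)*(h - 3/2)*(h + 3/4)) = h^2 - 7*h/2 + 3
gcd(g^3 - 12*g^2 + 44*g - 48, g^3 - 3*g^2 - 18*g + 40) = g - 2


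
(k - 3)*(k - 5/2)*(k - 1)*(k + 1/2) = k^4 - 6*k^3 + 39*k^2/4 - k - 15/4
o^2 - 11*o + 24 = (o - 8)*(o - 3)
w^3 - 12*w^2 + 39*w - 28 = (w - 7)*(w - 4)*(w - 1)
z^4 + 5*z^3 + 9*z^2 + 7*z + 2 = (z + 1)^3*(z + 2)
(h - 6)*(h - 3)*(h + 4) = h^3 - 5*h^2 - 18*h + 72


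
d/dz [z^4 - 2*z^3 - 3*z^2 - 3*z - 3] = 4*z^3 - 6*z^2 - 6*z - 3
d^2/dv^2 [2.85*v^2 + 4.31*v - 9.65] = 5.70000000000000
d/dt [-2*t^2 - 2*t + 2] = -4*t - 2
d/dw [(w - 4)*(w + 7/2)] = 2*w - 1/2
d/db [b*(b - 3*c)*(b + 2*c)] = 3*b^2 - 2*b*c - 6*c^2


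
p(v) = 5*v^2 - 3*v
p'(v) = 10*v - 3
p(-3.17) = 59.75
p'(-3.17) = -34.70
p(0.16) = -0.35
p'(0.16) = -1.40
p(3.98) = 67.26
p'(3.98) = 36.80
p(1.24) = 3.97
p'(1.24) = 9.40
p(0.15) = -0.34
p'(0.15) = -1.50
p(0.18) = -0.38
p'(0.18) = -1.20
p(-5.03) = 141.59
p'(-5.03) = -53.30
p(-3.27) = 63.27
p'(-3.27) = -35.70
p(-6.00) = 198.00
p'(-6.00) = -63.00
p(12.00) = 684.00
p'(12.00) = 117.00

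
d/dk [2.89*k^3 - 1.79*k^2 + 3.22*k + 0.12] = 8.67*k^2 - 3.58*k + 3.22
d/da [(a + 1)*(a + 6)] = 2*a + 7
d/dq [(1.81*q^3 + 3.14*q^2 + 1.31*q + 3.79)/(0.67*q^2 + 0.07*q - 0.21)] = (1.2127*q^4 + 0.2534*q^3 - 1.7982*q^2 - 6.3974*q - 0.5404)/(0.4489*q^4 + 0.0938*q^3 - 0.2765*q^2 - 0.0294*q + 0.0441)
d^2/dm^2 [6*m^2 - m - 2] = 12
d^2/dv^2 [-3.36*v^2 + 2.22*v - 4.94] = -6.72000000000000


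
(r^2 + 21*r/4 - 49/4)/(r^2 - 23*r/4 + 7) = (r + 7)/(r - 4)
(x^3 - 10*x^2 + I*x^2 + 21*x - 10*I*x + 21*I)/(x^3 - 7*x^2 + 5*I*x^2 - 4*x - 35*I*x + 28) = (x - 3)/(x + 4*I)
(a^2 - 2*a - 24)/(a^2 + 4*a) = (a - 6)/a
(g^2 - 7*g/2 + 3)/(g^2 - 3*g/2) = (g - 2)/g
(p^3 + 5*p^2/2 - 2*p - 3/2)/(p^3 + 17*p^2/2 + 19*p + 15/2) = (p - 1)/(p + 5)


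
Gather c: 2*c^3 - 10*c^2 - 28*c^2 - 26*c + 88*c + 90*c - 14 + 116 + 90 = 2*c^3 - 38*c^2 + 152*c + 192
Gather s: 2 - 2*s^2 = 2 - 2*s^2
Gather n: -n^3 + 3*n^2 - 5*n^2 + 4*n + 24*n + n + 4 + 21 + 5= -n^3 - 2*n^2 + 29*n + 30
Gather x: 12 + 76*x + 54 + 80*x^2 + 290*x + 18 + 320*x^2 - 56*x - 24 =400*x^2 + 310*x + 60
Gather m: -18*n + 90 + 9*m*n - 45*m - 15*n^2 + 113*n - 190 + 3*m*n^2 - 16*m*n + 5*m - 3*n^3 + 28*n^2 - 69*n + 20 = m*(3*n^2 - 7*n - 40) - 3*n^3 + 13*n^2 + 26*n - 80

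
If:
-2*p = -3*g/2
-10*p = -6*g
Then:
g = 0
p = 0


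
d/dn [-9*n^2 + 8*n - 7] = 8 - 18*n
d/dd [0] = 0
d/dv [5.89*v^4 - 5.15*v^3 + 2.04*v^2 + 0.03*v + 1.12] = 23.56*v^3 - 15.45*v^2 + 4.08*v + 0.03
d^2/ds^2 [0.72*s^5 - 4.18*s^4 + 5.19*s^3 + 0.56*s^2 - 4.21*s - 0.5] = 14.4*s^3 - 50.16*s^2 + 31.14*s + 1.12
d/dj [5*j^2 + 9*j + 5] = 10*j + 9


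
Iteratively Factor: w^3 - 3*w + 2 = (w - 1)*(w^2 + w - 2) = (w - 1)*(w + 2)*(w - 1)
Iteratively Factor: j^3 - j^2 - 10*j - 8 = (j + 2)*(j^2 - 3*j - 4) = (j - 4)*(j + 2)*(j + 1)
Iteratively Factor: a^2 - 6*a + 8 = (a - 2)*(a - 4)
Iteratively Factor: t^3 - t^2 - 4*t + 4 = (t - 2)*(t^2 + t - 2) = (t - 2)*(t - 1)*(t + 2)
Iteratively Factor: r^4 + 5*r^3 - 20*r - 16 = (r + 1)*(r^3 + 4*r^2 - 4*r - 16) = (r - 2)*(r + 1)*(r^2 + 6*r + 8) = (r - 2)*(r + 1)*(r + 4)*(r + 2)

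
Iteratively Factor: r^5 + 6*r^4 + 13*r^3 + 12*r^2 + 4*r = (r + 2)*(r^4 + 4*r^3 + 5*r^2 + 2*r) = (r + 1)*(r + 2)*(r^3 + 3*r^2 + 2*r) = (r + 1)*(r + 2)^2*(r^2 + r) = (r + 1)^2*(r + 2)^2*(r)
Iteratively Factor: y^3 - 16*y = (y)*(y^2 - 16) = y*(y - 4)*(y + 4)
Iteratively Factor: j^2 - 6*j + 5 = (j - 1)*(j - 5)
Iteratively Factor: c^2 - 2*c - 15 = (c + 3)*(c - 5)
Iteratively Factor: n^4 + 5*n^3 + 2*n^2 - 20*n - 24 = (n + 3)*(n^3 + 2*n^2 - 4*n - 8) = (n + 2)*(n + 3)*(n^2 - 4) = (n - 2)*(n + 2)*(n + 3)*(n + 2)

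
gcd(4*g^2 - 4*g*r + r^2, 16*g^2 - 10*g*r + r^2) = -2*g + r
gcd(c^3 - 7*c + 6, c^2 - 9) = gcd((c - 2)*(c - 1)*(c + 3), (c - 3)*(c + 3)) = c + 3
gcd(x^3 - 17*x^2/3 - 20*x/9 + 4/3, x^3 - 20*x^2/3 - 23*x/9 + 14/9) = x^2 + x/3 - 2/9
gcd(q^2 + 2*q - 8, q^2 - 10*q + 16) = q - 2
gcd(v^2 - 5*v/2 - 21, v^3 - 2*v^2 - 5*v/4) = 1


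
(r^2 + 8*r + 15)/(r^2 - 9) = (r + 5)/(r - 3)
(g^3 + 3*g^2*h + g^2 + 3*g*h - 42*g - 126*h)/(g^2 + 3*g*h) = g + 1 - 42/g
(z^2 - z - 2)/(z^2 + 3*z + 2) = (z - 2)/(z + 2)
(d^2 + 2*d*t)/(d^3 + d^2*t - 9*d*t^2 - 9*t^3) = d*(d + 2*t)/(d^3 + d^2*t - 9*d*t^2 - 9*t^3)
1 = 1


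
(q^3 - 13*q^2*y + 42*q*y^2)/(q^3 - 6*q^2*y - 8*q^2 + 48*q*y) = (q - 7*y)/(q - 8)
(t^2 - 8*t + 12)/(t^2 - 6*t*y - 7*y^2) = (-t^2 + 8*t - 12)/(-t^2 + 6*t*y + 7*y^2)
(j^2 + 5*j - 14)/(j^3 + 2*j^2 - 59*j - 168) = (j - 2)/(j^2 - 5*j - 24)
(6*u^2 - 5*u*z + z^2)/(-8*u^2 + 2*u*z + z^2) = (-3*u + z)/(4*u + z)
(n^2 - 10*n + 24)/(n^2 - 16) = (n - 6)/(n + 4)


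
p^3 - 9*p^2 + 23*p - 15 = (p - 5)*(p - 3)*(p - 1)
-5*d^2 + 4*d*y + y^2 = (-d + y)*(5*d + y)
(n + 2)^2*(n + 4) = n^3 + 8*n^2 + 20*n + 16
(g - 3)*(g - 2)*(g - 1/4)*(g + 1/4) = g^4 - 5*g^3 + 95*g^2/16 + 5*g/16 - 3/8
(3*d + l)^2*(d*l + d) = 9*d^3*l + 9*d^3 + 6*d^2*l^2 + 6*d^2*l + d*l^3 + d*l^2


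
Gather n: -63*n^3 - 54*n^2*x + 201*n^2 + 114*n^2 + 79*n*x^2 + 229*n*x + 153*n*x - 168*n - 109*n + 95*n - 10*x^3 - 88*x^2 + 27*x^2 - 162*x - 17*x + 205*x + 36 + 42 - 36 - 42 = -63*n^3 + n^2*(315 - 54*x) + n*(79*x^2 + 382*x - 182) - 10*x^3 - 61*x^2 + 26*x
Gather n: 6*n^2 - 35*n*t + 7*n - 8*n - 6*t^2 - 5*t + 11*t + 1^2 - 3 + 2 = 6*n^2 + n*(-35*t - 1) - 6*t^2 + 6*t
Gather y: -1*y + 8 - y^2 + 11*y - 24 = -y^2 + 10*y - 16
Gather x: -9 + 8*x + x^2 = x^2 + 8*x - 9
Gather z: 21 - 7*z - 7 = 14 - 7*z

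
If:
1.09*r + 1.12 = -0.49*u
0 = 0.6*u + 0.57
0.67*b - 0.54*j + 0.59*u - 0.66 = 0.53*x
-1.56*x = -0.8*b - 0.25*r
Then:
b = 1.95*x + 0.187643348623853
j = 1.43796296296296*x - 2.02736843781855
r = -0.60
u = -0.95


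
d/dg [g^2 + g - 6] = 2*g + 1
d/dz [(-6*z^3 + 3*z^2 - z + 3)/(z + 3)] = 3*(-4*z^3 - 17*z^2 + 6*z - 2)/(z^2 + 6*z + 9)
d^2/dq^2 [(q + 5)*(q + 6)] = 2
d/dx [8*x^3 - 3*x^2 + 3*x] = 24*x^2 - 6*x + 3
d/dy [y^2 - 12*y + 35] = 2*y - 12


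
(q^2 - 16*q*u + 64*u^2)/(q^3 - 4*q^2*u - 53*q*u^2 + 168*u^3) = (q - 8*u)/(q^2 + 4*q*u - 21*u^2)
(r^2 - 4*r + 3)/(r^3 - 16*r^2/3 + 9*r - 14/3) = 3*(r - 3)/(3*r^2 - 13*r + 14)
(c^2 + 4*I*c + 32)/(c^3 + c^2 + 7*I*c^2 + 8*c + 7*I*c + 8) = (c - 4*I)/(c^2 + c*(1 - I) - I)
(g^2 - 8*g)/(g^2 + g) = (g - 8)/(g + 1)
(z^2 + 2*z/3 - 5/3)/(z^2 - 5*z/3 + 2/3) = (3*z + 5)/(3*z - 2)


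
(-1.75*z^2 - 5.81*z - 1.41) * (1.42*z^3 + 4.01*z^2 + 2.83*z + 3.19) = -2.485*z^5 - 15.2677*z^4 - 30.2528*z^3 - 27.6789*z^2 - 22.5242*z - 4.4979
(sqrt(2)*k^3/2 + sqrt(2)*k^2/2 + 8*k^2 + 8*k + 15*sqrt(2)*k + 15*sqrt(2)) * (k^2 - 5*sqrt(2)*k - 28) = sqrt(2)*k^5/2 + sqrt(2)*k^4/2 + 3*k^4 - 39*sqrt(2)*k^3 + 3*k^3 - 374*k^2 - 39*sqrt(2)*k^2 - 420*sqrt(2)*k - 374*k - 420*sqrt(2)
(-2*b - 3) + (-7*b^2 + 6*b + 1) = -7*b^2 + 4*b - 2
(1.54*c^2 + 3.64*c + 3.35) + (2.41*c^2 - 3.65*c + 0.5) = 3.95*c^2 - 0.00999999999999979*c + 3.85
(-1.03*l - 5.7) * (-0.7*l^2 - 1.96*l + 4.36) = 0.721*l^3 + 6.0088*l^2 + 6.6812*l - 24.852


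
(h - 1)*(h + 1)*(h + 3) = h^3 + 3*h^2 - h - 3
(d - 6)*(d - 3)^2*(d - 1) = d^4 - 13*d^3 + 57*d^2 - 99*d + 54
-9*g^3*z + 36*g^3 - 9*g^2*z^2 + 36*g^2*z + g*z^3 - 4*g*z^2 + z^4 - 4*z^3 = (-3*g + z)*(g + z)*(3*g + z)*(z - 4)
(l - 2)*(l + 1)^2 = l^3 - 3*l - 2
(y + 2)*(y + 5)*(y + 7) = y^3 + 14*y^2 + 59*y + 70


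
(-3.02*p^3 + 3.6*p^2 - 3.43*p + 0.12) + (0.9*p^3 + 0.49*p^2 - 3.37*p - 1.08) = -2.12*p^3 + 4.09*p^2 - 6.8*p - 0.96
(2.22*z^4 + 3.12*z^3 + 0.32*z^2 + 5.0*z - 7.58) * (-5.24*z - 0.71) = -11.6328*z^5 - 17.925*z^4 - 3.892*z^3 - 26.4272*z^2 + 36.1692*z + 5.3818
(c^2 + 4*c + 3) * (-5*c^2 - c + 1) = -5*c^4 - 21*c^3 - 18*c^2 + c + 3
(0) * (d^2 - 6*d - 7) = 0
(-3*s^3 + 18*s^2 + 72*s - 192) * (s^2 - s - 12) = -3*s^5 + 21*s^4 + 90*s^3 - 480*s^2 - 672*s + 2304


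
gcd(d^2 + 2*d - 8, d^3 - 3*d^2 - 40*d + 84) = d - 2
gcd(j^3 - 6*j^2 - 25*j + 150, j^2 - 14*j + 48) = j - 6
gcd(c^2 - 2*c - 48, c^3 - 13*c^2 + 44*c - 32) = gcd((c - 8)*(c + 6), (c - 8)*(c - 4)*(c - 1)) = c - 8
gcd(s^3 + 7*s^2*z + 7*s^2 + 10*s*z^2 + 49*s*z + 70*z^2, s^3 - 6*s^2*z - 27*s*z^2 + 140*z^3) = s + 5*z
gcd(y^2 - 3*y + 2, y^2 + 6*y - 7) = y - 1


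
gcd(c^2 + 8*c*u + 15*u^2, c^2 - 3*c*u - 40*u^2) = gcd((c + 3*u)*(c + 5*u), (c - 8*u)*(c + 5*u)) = c + 5*u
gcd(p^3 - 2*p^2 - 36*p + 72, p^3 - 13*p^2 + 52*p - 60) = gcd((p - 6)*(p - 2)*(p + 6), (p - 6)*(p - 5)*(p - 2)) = p^2 - 8*p + 12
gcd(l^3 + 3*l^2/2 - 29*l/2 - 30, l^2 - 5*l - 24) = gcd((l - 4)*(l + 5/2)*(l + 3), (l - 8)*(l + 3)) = l + 3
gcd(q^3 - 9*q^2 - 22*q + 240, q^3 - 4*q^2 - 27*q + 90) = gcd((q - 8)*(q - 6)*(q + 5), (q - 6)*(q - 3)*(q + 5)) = q^2 - q - 30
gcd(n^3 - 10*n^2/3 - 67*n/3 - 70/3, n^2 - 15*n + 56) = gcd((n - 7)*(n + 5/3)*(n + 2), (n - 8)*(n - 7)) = n - 7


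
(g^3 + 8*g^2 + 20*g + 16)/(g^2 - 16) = (g^2 + 4*g + 4)/(g - 4)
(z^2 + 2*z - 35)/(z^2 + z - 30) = (z + 7)/(z + 6)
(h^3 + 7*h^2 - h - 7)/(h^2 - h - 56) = (h^2 - 1)/(h - 8)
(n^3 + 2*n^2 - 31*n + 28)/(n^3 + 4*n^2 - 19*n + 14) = (n - 4)/(n - 2)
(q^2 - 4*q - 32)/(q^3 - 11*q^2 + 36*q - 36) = (q^2 - 4*q - 32)/(q^3 - 11*q^2 + 36*q - 36)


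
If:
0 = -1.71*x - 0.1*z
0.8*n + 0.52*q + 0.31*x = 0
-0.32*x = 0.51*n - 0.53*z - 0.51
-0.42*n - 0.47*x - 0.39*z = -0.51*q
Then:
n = 0.21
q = -0.35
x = 0.04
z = -0.73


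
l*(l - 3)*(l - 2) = l^3 - 5*l^2 + 6*l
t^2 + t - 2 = (t - 1)*(t + 2)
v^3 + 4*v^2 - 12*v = v*(v - 2)*(v + 6)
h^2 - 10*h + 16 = (h - 8)*(h - 2)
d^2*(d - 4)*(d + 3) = d^4 - d^3 - 12*d^2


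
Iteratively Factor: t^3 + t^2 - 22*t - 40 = (t - 5)*(t^2 + 6*t + 8) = (t - 5)*(t + 2)*(t + 4)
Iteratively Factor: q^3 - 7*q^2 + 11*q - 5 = (q - 5)*(q^2 - 2*q + 1) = (q - 5)*(q - 1)*(q - 1)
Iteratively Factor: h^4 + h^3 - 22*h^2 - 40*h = (h)*(h^3 + h^2 - 22*h - 40) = h*(h - 5)*(h^2 + 6*h + 8) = h*(h - 5)*(h + 4)*(h + 2)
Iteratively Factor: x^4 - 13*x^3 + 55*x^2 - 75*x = (x)*(x^3 - 13*x^2 + 55*x - 75) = x*(x - 5)*(x^2 - 8*x + 15) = x*(x - 5)*(x - 3)*(x - 5)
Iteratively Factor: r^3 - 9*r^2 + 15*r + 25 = (r + 1)*(r^2 - 10*r + 25) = (r - 5)*(r + 1)*(r - 5)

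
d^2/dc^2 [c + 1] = 0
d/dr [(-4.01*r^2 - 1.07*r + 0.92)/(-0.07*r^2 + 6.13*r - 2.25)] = (-24.6562*r^2 + 18.1738*r - 3.2321)/(0.0049*r^4 - 0.8582*r^3 + 37.8919*r^2 - 27.585*r + 5.0625)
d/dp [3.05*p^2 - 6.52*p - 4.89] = 6.1*p - 6.52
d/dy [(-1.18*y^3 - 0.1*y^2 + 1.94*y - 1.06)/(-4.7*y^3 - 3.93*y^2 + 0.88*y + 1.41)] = (4.1674*y^4 + 16.1592*y^3 - 12.4012*y^2 - 8.6136*y + 3.6682)/(22.09*y^6 + 36.942*y^5 + 7.1729*y^4 - 20.1708*y^3 - 10.3082*y^2 + 2.4816*y + 1.9881)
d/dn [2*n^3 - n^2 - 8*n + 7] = 6*n^2 - 2*n - 8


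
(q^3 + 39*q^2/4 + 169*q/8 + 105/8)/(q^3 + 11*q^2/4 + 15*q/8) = (q + 7)/q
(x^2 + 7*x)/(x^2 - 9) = x*(x + 7)/(x^2 - 9)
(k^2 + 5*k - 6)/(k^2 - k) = (k + 6)/k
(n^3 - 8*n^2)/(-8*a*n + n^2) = n*(8 - n)/(8*a - n)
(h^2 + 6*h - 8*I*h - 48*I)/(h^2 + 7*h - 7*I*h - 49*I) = (h^2 + h*(6 - 8*I) - 48*I)/(h^2 + h*(7 - 7*I) - 49*I)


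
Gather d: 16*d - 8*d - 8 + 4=8*d - 4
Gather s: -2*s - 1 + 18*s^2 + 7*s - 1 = 18*s^2 + 5*s - 2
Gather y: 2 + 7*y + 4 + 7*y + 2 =14*y + 8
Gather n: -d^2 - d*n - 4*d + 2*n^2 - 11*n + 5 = -d^2 - 4*d + 2*n^2 + n*(-d - 11) + 5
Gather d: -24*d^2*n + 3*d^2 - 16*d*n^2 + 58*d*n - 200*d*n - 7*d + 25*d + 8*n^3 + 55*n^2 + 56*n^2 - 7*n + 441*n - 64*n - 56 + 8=d^2*(3 - 24*n) + d*(-16*n^2 - 142*n + 18) + 8*n^3 + 111*n^2 + 370*n - 48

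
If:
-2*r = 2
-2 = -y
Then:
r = -1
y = 2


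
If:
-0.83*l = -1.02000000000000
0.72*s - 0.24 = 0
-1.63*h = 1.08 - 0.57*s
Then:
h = -0.55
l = 1.23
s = 0.33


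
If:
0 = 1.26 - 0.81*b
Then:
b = 1.56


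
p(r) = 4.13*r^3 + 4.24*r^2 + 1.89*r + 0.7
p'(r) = 12.39*r^2 + 8.48*r + 1.89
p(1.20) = 16.21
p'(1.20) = 29.91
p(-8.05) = -1894.21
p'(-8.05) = 736.53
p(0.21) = 1.32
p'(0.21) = 4.22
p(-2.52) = -43.23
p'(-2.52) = 59.20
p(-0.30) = 0.40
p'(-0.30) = 0.46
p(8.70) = 3057.69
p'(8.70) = 1013.47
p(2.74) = 122.67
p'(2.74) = 118.14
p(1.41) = 23.37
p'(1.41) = 38.48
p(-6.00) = -750.08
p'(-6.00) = 397.05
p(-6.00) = -750.08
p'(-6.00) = 397.05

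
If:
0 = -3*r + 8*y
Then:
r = 8*y/3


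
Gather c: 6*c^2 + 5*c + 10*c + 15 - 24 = 6*c^2 + 15*c - 9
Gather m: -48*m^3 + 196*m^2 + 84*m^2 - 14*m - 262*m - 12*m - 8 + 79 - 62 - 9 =-48*m^3 + 280*m^2 - 288*m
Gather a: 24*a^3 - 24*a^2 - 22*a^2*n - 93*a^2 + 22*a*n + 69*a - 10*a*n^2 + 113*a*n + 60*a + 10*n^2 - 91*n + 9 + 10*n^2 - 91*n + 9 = 24*a^3 + a^2*(-22*n - 117) + a*(-10*n^2 + 135*n + 129) + 20*n^2 - 182*n + 18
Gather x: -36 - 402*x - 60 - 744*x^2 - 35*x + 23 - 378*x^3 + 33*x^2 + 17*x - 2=-378*x^3 - 711*x^2 - 420*x - 75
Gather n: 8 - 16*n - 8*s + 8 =-16*n - 8*s + 16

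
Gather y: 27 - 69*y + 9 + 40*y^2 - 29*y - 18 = 40*y^2 - 98*y + 18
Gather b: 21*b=21*b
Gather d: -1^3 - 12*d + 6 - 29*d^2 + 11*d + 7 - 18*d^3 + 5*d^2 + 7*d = -18*d^3 - 24*d^2 + 6*d + 12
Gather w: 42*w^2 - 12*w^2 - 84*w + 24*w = 30*w^2 - 60*w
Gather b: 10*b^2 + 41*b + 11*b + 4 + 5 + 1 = 10*b^2 + 52*b + 10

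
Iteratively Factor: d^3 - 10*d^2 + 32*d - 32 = (d - 4)*(d^2 - 6*d + 8) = (d - 4)^2*(d - 2)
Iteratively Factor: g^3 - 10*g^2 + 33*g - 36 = (g - 3)*(g^2 - 7*g + 12) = (g - 3)^2*(g - 4)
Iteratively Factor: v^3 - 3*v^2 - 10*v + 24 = (v - 4)*(v^2 + v - 6) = (v - 4)*(v + 3)*(v - 2)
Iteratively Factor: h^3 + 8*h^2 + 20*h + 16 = (h + 2)*(h^2 + 6*h + 8) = (h + 2)*(h + 4)*(h + 2)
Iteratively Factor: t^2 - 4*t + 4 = (t - 2)*(t - 2)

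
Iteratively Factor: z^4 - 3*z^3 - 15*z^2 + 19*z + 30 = (z + 1)*(z^3 - 4*z^2 - 11*z + 30) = (z - 2)*(z + 1)*(z^2 - 2*z - 15) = (z - 2)*(z + 1)*(z + 3)*(z - 5)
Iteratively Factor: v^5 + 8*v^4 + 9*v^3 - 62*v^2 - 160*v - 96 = (v + 4)*(v^4 + 4*v^3 - 7*v^2 - 34*v - 24) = (v + 4)^2*(v^3 - 7*v - 6) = (v - 3)*(v + 4)^2*(v^2 + 3*v + 2) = (v - 3)*(v + 1)*(v + 4)^2*(v + 2)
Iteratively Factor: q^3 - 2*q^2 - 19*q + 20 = (q - 1)*(q^2 - q - 20) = (q - 5)*(q - 1)*(q + 4)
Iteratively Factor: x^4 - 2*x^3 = (x - 2)*(x^3) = x*(x - 2)*(x^2) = x^2*(x - 2)*(x)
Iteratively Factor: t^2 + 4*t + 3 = (t + 3)*(t + 1)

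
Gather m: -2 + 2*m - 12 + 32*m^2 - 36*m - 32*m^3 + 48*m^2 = -32*m^3 + 80*m^2 - 34*m - 14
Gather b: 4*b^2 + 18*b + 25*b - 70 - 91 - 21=4*b^2 + 43*b - 182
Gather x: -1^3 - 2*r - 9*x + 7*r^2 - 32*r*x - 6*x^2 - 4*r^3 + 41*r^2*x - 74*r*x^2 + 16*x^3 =-4*r^3 + 7*r^2 - 2*r + 16*x^3 + x^2*(-74*r - 6) + x*(41*r^2 - 32*r - 9) - 1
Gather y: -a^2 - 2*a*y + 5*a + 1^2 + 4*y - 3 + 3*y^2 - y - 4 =-a^2 + 5*a + 3*y^2 + y*(3 - 2*a) - 6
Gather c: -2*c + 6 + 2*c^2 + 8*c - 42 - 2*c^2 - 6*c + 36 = 0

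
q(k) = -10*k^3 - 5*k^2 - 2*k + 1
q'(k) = -30*k^2 - 10*k - 2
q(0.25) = 0.03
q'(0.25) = -6.38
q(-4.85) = 1033.93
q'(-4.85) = -659.18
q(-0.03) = 1.06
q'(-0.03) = -1.73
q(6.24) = -2635.87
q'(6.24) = -1232.53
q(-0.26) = 1.36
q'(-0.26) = -1.43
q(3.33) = -430.36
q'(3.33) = -367.97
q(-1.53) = 28.17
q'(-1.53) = -56.93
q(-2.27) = 96.75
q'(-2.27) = -133.89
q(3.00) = -320.00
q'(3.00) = -302.00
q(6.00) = -2351.00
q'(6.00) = -1142.00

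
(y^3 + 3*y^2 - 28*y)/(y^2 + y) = (y^2 + 3*y - 28)/(y + 1)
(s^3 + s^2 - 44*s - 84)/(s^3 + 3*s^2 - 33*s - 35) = (s^3 + s^2 - 44*s - 84)/(s^3 + 3*s^2 - 33*s - 35)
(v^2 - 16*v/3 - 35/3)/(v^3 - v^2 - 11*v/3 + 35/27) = 9*(v - 7)/(9*v^2 - 24*v + 7)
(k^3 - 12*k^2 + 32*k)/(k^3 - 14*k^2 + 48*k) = (k - 4)/(k - 6)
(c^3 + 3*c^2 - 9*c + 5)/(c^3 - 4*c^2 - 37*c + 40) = (c - 1)/(c - 8)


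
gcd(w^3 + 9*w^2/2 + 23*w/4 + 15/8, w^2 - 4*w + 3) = 1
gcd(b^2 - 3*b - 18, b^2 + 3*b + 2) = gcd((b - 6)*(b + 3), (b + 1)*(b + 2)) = 1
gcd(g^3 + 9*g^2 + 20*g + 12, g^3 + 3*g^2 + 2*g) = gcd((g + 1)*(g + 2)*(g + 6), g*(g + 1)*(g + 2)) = g^2 + 3*g + 2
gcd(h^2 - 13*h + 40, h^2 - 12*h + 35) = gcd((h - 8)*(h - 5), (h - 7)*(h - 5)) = h - 5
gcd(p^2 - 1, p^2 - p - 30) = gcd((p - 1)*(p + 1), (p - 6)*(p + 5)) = 1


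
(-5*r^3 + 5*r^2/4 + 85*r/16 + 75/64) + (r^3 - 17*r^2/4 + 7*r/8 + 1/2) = -4*r^3 - 3*r^2 + 99*r/16 + 107/64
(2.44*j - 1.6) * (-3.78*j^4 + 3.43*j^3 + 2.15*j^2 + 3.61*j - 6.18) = -9.2232*j^5 + 14.4172*j^4 - 0.242000000000001*j^3 + 5.3684*j^2 - 20.8552*j + 9.888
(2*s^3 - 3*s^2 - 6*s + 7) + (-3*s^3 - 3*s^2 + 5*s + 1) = -s^3 - 6*s^2 - s + 8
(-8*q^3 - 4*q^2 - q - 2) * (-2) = 16*q^3 + 8*q^2 + 2*q + 4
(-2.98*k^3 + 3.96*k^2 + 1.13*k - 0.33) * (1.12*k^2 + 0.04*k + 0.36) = -3.3376*k^5 + 4.316*k^4 + 0.3512*k^3 + 1.1012*k^2 + 0.3936*k - 0.1188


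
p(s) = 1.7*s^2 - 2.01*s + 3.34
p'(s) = 3.4*s - 2.01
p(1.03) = 3.07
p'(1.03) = 1.49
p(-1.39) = 9.42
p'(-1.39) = -6.74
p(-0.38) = 4.35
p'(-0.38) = -3.30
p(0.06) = 3.23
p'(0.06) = -1.81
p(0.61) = 2.75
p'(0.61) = 0.06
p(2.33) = 7.89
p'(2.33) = 5.91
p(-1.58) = 10.76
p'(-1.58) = -7.38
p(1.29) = 3.58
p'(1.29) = 2.38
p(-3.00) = 24.67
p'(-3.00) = -12.21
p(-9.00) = 159.13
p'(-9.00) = -32.61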